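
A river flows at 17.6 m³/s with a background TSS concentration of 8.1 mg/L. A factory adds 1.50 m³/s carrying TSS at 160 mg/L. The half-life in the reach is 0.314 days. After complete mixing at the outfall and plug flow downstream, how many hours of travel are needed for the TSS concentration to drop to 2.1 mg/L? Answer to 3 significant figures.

24.5 h

After mixing, C = (17.60·8.100 + 1.500·160.0) / 19.10 = 382.6/19.10 = 20.03 mg/L.
Half-life 0.314 d → k = ln 2 / 0.314 = 2.207 d⁻¹.
20.03·exp(−k·t) = 2.1 → t = ln(20.03/2.1)/k = 88270 s = 24.52 h.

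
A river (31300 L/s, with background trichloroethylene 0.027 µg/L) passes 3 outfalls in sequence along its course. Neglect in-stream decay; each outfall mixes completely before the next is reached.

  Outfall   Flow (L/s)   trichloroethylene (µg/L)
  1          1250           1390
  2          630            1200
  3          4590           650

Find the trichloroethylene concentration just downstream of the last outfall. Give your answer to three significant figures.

145 µg/L

Outfall 1: combined Q = 32550 L/s; C = (31300·0.02700 + 1250·1390)/32550 = 53.41 µg/L.
Outfall 2: combined Q = 33180 L/s; C = (32550·53.41 + 630.0·1200)/33180 = 75.18 µg/L.
Outfall 3: combined Q = 37770 L/s; C = (33180·75.18 + 4590·650.0)/37770 = 145.0 µg/L.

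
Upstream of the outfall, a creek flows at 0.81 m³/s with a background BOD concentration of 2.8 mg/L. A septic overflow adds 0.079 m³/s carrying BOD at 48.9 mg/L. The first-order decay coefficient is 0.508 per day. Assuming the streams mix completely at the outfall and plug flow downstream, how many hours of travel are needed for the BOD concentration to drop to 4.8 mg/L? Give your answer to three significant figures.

After mixing, C = (0.8100·2.800 + 0.07900·48.90) / 0.8890 = 6.131/0.8890 = 6.897 mg/L.
6.897·exp(−k·t) = 4.8 → t = ln(6.897/4.8)/k = 61640 s = 17.12 h.

17.1 h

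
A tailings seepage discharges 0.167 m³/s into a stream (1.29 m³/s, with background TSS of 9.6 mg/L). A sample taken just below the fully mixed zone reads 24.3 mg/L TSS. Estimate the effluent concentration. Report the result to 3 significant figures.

138 mg/L

Mass balance: 1.290·9.600 + 0.1670·Cₑ = 1.457·24.30
→ Cₑ = (1.457·24.30 − 1.290·9.600) / 0.1670 = 137.9 mg/L.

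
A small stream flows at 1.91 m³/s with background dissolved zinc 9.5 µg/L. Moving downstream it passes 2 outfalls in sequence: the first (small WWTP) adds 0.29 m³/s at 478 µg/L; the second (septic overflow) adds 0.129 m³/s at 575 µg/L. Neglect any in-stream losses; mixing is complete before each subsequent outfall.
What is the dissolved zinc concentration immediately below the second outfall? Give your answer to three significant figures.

Outfall 1: combined Q = 2.200 m³/s; C = (1.910·9.500 + 0.2900·478.0)/2.200 = 71.26 µg/L.
Outfall 2: combined Q = 2.329 m³/s; C = (2.200·71.26 + 0.1290·575.0)/2.329 = 99.16 µg/L.

99.2 µg/L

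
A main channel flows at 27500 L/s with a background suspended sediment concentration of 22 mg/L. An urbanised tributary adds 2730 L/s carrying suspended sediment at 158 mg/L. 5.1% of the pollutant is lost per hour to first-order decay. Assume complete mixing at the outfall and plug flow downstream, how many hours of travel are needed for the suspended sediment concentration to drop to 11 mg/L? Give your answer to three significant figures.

21.7 h

Flow-weighted average: C = (27500·22.00 + 2730·158.0) / 30230 = 1036000/30230 = 34.28 mg/L.
5.1%/h lost → k = −ln(1 − 0.051) = 0.05235 h⁻¹.
34.28·exp(−k·t) = 11 → t = ln(34.28/11)/k = 78180 s = 21.72 h.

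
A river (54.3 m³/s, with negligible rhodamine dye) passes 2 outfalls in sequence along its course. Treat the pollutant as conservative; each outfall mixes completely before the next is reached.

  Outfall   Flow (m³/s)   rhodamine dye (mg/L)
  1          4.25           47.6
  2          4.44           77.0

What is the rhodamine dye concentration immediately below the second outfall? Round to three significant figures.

8.64 mg/L

After outfall 1: Q = 54.30 + 4.250 = 58.55 m³/s; C = (54.30·0 + 4.250·47.60)/58.55 = 3.455 mg/L.
After outfall 2: Q = 58.55 + 4.440 = 62.99 m³/s; C = (58.55·3.455 + 4.440·77.00)/62.99 = 8.639 mg/L.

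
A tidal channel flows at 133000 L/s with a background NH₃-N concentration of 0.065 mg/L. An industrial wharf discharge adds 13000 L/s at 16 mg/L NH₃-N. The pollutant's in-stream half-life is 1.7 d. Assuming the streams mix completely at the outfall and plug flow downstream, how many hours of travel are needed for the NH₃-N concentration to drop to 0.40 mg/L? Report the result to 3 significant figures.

77.2 h

Conservation of mass: C = (133000·0.06500 + 13000·16.00) / 146000 = 216600/146000 = 1.484 mg/L.
Half-life 1.7 d → k = ln 2 / 1.7 = 0.4077 d⁻¹.
1.484·exp(−k·t) = 0.40 → t = ln(1.484/0.40)/k = 277800 s = 77.16 h.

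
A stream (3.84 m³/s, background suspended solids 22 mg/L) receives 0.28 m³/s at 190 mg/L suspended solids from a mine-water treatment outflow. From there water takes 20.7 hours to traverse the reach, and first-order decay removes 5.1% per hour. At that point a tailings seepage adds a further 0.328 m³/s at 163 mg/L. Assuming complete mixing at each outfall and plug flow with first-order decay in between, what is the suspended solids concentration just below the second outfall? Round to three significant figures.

22.5 mg/L

Conservation of mass: C = (3.840·22.00 + 0.2800·190.0) / 4.120 = 137.7/4.120 = 33.42 mg/L; combined flow 4.120 m³/s.
5.1%/h lost → k = −ln(1 − 0.051) = 0.05235 h⁻¹.
First-order decay: C = 33.42·exp(−k·t) = 33.42·0.3384 = 11.31 mg/L.
Second outfall: C = (4.120·11.31 + 0.3280·163.0)/4.448 = 22.49 mg/L.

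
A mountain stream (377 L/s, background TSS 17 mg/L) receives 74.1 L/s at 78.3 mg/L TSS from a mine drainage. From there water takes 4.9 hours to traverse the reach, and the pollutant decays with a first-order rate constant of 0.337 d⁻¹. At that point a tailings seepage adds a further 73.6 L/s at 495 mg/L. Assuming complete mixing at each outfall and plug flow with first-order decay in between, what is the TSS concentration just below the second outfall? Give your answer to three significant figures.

91.2 mg/L

After mixing, C = (377.0·17.00 + 74.10·78.30) / 451.1 = 12210/451.1 = 27.07 mg/L; combined flow 451.1 L/s.
Applying C = C₀e^(−kt): 27.07 × 0.9335 = 25.27 mg/L.
Second outfall: C = (451.1·25.27 + 73.60·495.0)/524.7 = 91.16 mg/L.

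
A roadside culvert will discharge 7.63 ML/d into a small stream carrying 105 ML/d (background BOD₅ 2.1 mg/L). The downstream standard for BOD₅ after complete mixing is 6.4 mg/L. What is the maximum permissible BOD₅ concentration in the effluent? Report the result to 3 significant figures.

65.6 mg/L

At the limit, (Qr·Cr + Qe·Cₑ)/(Qr + Qe) = 6.4:
Cₑ = (112.6·6.4 − 105.0·2.100) / 7.630 = 65.57 mg/L.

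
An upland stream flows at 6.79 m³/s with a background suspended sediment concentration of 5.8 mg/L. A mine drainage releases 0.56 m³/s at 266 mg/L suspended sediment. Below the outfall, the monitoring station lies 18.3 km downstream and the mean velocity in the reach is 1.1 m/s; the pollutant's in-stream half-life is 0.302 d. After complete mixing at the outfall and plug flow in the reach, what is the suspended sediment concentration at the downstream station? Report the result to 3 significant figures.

16.5 mg/L

Mixed concentration C = ΣQC/ΣQ = (6.790·5.800 + 0.5600·266.0) / 7.350 = 188.3/7.350 = 25.62 mg/L.
Travel time t = 18.3·1000 / 1.1 = 16640 s = 4.621 h.
Half-life 0.302 d → k = ln 2 / 0.302 = 2.295 d⁻¹.
Decay over the reach: 25.62·exp(−kt) = 25.62·0.6428 = 16.47 mg/L.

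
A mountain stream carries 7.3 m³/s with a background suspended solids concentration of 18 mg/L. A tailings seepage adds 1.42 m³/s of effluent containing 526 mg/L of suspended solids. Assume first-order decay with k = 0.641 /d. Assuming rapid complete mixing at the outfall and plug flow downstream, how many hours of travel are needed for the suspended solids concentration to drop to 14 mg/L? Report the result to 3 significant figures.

73.9 h

After mixing, C = (7.300·18.00 + 1.420·526.0) / 8.720 = 878.3/8.720 = 100.7 mg/L.
100.7·exp(−k·t) = 14 → t = ln(100.7/14)/k = 266000 s = 73.88 h.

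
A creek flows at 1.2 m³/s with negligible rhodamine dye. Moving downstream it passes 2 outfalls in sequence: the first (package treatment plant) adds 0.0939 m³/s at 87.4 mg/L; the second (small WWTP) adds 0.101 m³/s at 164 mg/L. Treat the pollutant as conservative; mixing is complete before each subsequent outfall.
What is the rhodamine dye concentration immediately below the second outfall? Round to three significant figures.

17.8 mg/L

Outfall 1: combined Q = 1.294 m³/s; C = (1.200·0 + 0.09390·87.40)/1.294 = 6.343 mg/L.
Outfall 2: combined Q = 1.395 m³/s; C = (1.294·6.343 + 0.1010·164.0)/1.395 = 17.76 mg/L.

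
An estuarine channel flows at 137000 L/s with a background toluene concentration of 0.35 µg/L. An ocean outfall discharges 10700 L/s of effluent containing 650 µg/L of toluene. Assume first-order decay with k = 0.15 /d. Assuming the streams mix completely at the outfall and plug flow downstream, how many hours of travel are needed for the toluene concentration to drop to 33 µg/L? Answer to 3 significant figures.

Flow-weighted average: C = (137000·0.3500 + 10700·650.0) / 147700 = 7003000/147700 = 47.41 µg/L.
47.41·exp(−k·t) = 33 → t = ln(47.41/33)/k = 208700 s = 57.98 h.

58.0 h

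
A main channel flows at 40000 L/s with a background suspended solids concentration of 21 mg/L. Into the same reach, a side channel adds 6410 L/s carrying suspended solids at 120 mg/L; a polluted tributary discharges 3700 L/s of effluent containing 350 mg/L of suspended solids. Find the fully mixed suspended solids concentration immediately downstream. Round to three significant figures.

58.0 mg/L

Mixed concentration C = ΣQC/ΣQ = (40000·21.00 + 6410·120.0 + 3700·350.0) / 50110 = 2904000/50110 = 57.96 mg/L.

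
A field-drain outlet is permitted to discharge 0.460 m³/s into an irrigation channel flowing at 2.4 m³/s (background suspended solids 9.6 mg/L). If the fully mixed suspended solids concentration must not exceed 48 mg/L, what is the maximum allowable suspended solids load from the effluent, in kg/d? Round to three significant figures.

Mass balance at the limit: 2.400·9.600 + 0.4600·Cₑ = 2.860·48 → Cₑ = 248.3 mg/L.
Load = 0.4600 m³/s × 248.3 g/m³ × 86 400 s/d = 9870 kg/d.

9870 kg/d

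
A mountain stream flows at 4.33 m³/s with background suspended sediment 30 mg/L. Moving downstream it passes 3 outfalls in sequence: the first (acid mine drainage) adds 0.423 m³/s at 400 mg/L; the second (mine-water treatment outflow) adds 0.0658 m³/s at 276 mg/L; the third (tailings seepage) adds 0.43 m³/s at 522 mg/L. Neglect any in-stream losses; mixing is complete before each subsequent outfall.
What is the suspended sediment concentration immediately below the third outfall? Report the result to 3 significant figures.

103 mg/L

After outfall 1: Q = 4.330 + 0.4230 = 4.753 m³/s; C = (4.330·30.00 + 0.4230·400.0)/4.753 = 62.93 mg/L.
After outfall 2: Q = 4.753 + 0.06580 = 4.819 m³/s; C = (4.753·62.93 + 0.06580·276.0)/4.819 = 65.84 mg/L.
After outfall 3: Q = 4.819 + 0.4300 = 5.249 m³/s; C = (4.819·65.84 + 0.4300·522.0)/5.249 = 103.2 mg/L.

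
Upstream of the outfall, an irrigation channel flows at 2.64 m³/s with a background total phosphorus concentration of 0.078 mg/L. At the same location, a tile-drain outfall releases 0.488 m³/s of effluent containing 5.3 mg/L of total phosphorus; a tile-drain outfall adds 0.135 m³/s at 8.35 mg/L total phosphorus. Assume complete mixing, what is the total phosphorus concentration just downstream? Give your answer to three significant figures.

1.20 mg/L

After mixing, C = (2.640·0.07800 + 0.4880·5.300 + 0.1350·8.350) / 3.263 = 3.920/3.263 = 1.201 mg/L.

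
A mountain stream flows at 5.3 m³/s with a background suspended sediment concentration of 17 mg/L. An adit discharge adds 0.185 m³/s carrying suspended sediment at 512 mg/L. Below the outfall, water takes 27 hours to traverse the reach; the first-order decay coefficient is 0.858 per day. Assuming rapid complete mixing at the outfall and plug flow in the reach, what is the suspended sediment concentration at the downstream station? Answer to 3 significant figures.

After mixing, C = (5.300·17.00 + 0.1850·512.0) / 5.485 = 184.8/5.485 = 33.70 mg/L.
First-order decay: C = 33.70·exp(−k·t) = 33.70·0.3809 = 12.83 mg/L.

12.8 mg/L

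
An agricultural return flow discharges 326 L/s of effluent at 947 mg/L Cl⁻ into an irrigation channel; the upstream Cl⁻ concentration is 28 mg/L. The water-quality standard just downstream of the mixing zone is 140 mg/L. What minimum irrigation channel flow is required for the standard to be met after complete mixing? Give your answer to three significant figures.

2350 L/s

Set C_mix = 140: (Q·28.00 + 326.0·947.0) / (Q + 326.0) = 140
→ Q = 326.0·(947.0 − 140)/(140 − 28.00) = 2349 L/s.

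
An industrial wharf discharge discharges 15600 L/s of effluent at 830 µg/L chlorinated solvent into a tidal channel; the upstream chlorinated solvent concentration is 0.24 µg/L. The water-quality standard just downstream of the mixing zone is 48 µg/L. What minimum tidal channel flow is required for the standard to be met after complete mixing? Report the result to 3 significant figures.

255000 L/s

Set C_mix = 48: (Q·0.2400 + 15600·830.0) / (Q + 15600) = 48
→ Q = 15600·(830.0 − 48)/(48 − 0.2400) = 255400 L/s.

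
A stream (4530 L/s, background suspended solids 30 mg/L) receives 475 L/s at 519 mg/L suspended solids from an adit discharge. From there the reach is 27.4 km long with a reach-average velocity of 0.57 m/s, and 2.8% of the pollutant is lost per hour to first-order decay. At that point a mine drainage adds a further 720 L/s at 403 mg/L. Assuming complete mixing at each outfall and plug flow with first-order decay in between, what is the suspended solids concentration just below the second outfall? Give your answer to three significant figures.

Mixed concentration C = ΣQC/ΣQ = (4530·30.00 + 475.0·519.0) / 5005 = 382400/5005 = 76.41 mg/L; combined flow 5005 L/s.
Travel time t = 27.4·1000 / 0.57 = 48070 s = 13.35 h.
2.8%/h lost → k = −ln(1 − 0.028) = 0.02840 h⁻¹.
Decay over the reach: 76.41·exp(−kt) = 76.41·0.6844 = 52.29 mg/L.
At the second outfall, C = (5005·52.29 + 720.0·403.0) / (5005 + 720.0) = 96.40 mg/L.

96.4 mg/L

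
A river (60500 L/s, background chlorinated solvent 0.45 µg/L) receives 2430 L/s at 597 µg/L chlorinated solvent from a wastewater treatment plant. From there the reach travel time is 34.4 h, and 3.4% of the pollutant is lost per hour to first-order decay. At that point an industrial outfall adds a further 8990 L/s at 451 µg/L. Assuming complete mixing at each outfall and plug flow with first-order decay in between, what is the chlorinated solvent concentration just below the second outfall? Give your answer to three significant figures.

After mixing, C = (60500·0.4500 + 2430·597.0) / 62930 = 1478000/62930 = 23.49 µg/L; combined flow 62930 L/s.
3.4%/h lost → k = −ln(1 − 0.034) = 0.03459 h⁻¹.
After decay, C = 23.49 × e^(−kt) = 23.49 × 0.3042 = 7.145 µg/L.
At the second outfall, C = (62930·7.145 + 8990·451.0) / (62930 + 8990) = 62.63 µg/L.

62.6 µg/L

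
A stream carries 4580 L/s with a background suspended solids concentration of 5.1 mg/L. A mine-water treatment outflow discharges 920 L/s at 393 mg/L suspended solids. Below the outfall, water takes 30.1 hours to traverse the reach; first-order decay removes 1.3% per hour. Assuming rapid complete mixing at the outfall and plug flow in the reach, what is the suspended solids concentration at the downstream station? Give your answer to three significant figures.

Mixed concentration C = ΣQC/ΣQ = (4580·5.100 + 920.0·393.0) / 5500 = 384900/5500 = 69.99 mg/L.
1.3%/h lost → k = −ln(1 − 0.013) = 0.01309 h⁻¹.
First-order decay: C = 69.99·exp(−k·t) = 69.99·0.6744 = 47.20 mg/L.

47.2 mg/L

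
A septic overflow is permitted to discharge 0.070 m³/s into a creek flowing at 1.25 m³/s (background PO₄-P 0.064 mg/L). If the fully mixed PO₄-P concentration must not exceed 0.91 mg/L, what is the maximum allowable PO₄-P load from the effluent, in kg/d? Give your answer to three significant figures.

Mass balance at the limit: 1.250·0.06400 + 0.07000·Cₑ = 1.320·0.91 → Cₑ = 16.02 mg/L.
Load = 0.07000 m³/s × 16.02 g/m³ × 86 400 s/d = 96.87 kg/d.

96.9 kg/d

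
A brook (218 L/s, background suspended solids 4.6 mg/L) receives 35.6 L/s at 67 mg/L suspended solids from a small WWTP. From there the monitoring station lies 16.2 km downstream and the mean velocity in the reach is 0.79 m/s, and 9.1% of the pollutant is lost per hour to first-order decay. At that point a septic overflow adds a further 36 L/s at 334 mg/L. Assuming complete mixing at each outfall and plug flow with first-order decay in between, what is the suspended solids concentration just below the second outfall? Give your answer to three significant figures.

Flow-weighted average: C = (218.0·4.600 + 35.60·67.00) / 253.6 = 3388/253.6 = 13.36 mg/L; combined flow 253.6 L/s.
Travel time t = 16.2·1000 / 0.79 = 20510 s = 5.696 h.
9.1%/h lost → k = −ln(1 − 0.091) = 0.09541 h⁻¹.
Decay over the reach: 13.36·exp(−kt) = 13.36·0.5807 = 7.758 mg/L.
At the second outfall, C = (253.6·7.758 + 36.00·334.0) / (253.6 + 36.00) = 48.31 mg/L.

48.3 mg/L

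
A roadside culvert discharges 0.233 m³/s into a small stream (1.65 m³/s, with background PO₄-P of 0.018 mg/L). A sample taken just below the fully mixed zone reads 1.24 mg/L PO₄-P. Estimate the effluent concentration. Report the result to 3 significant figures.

9.89 mg/L

Mass balance: 1.650·0.01800 + 0.2330·Cₑ = 1.883·1.240
→ Cₑ = (1.883·1.240 − 1.650·0.01800) / 0.2330 = 9.894 mg/L.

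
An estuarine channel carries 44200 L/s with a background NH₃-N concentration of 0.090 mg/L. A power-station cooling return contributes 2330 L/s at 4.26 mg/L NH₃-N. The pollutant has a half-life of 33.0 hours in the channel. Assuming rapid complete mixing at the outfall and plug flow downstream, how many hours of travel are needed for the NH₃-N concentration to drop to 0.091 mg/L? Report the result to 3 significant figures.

Mass balance: C = (44200·0.09000 + 2330·4.260) / 46530 = 13900/46530 = 0.2988 mg/L.
Half-life 33.0 h → k = ln 2 / 33.0 = 0.02100 h⁻¹ = 0.5041 d⁻¹.
0.2988·exp(−k·t) = 0.091 → t = ln(0.2988/0.091)/k = 203800 s = 56.61 h.

56.6 h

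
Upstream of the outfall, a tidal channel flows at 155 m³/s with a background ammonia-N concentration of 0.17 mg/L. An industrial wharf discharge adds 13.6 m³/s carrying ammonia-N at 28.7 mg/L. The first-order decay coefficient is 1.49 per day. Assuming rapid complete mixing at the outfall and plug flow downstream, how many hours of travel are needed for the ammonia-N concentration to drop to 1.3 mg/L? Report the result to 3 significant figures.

10.3 h

Mass balance: C = (155.0·0.1700 + 13.60·28.70) / 168.6 = 416.7/168.6 = 2.471 mg/L.
2.471·exp(−k·t) = 1.3 → t = ln(2.471/1.3)/k = 37250 s = 10.35 h.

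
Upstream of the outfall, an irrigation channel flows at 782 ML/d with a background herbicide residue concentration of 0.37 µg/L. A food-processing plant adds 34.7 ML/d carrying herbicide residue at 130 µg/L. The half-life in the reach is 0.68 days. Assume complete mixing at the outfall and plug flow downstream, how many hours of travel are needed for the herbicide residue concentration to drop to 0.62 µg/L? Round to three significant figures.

Flow-weighted average: C = (782.0·0.3700 + 34.70·130.0) / 816.7 = 4800/816.7 = 5.878 µg/L.
Half-life 0.68 d → k = ln 2 / 0.68 = 1.019 d⁻¹.
5.878·exp(−k·t) = 0.62 → t = ln(5.878/0.62)/k = 190600 s = 52.96 h.

53.0 h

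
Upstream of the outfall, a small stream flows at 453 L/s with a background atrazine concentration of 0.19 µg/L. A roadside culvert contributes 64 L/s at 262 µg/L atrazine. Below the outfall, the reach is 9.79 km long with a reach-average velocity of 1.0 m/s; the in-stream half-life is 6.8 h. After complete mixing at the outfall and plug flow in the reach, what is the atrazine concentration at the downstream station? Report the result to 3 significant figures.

24.7 µg/L

Mass balance: C = (453.0·0.1900 + 64.00·262.0) / 517.0 = 16850/517.0 = 32.60 µg/L.
Travel time t = 9.79·1000 / 1.0 = 9790 s = 2.719 h.
Half-life 6.8 h → k = ln 2 / 6.8 = 0.1019 h⁻¹ = 2.446 d⁻¹.
Applying C = C₀e^(−kt): 32.60 × 0.7579 = 24.71 µg/L.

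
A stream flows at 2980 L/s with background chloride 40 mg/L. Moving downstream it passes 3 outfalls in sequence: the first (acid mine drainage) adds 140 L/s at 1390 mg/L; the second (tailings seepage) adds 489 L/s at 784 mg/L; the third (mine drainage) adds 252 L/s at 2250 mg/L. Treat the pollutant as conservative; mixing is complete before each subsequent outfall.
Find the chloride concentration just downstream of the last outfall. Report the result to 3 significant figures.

327 mg/L

Outfall 1: combined Q = 3120 L/s; C = (2980·40.00 + 140.0·1390)/3120 = 100.6 mg/L.
Outfall 2: combined Q = 3609 L/s; C = (3120·100.6 + 489.0·784.0)/3609 = 193.2 mg/L.
Outfall 3: combined Q = 3861 L/s; C = (3609·193.2 + 252.0·2250)/3861 = 327.4 mg/L.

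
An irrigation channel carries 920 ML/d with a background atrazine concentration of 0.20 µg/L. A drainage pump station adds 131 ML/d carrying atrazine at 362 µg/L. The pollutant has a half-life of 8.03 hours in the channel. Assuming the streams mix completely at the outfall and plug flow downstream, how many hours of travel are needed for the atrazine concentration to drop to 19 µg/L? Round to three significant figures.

10.1 h

Conservation of mass: C = (920.0·0.2000 + 131.0·362.0) / 1051 = 47610/1051 = 45.30 µg/L.
Half-life 8.03 h → k = ln 2 / 8.03 = 0.08632 h⁻¹ = 2.072 d⁻¹.
45.30·exp(−k·t) = 19 → t = ln(45.30/19)/k = 36230 s = 10.06 h.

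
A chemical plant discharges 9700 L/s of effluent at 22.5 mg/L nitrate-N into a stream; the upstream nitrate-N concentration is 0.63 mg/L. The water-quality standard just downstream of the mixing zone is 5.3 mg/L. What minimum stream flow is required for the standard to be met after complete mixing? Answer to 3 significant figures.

35700 L/s

Set C_mix = 5.3: (Q·0.6300 + 9700·22.50) / (Q + 9700) = 5.3
→ Q = 9700·(22.50 − 5.3)/(5.3 − 0.6300) = 35730 L/s.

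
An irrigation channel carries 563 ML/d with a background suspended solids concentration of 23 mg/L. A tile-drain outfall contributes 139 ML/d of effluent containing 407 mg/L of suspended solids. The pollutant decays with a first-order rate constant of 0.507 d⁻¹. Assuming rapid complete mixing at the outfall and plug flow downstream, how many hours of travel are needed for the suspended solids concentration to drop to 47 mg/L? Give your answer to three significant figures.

35.3 h

After mixing, C = (563.0·23.00 + 139.0·407.0) / 702.0 = 69520/702.0 = 99.03 mg/L.
99.03·exp(−k·t) = 47 → t = ln(99.03/47)/k = 127000 s = 35.28 h.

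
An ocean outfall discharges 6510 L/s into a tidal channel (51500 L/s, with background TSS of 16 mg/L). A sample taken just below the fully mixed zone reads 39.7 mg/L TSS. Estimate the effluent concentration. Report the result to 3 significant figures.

227 mg/L

Mass balance: 51500·16.00 + 6510·Cₑ = 58010·39.70
→ Cₑ = (58010·39.70 − 51500·16.00) / 6510 = 227.2 mg/L.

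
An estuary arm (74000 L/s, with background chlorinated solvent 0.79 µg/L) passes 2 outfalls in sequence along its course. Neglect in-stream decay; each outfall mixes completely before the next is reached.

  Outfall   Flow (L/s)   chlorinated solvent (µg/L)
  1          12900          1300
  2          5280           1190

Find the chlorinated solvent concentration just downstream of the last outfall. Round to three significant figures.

Outfall 1: combined Q = 86900 L/s; C = (74000·0.7900 + 12900·1300)/86900 = 193.7 µg/L.
Outfall 2: combined Q = 92180 L/s; C = (86900·193.7 + 5280·1190)/92180 = 250.7 µg/L.

251 µg/L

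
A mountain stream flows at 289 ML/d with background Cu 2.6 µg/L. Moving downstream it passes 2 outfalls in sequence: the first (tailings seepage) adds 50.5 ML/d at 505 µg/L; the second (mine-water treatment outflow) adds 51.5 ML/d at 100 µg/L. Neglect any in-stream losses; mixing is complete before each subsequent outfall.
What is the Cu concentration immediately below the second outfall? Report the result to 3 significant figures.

80.3 µg/L

Outfall 1: combined Q = 339.5 ML/d; C = (289.0·2.600 + 50.50·505.0)/339.5 = 77.33 µg/L.
Outfall 2: combined Q = 391.0 ML/d; C = (339.5·77.33 + 51.50·100.0)/391.0 = 80.32 µg/L.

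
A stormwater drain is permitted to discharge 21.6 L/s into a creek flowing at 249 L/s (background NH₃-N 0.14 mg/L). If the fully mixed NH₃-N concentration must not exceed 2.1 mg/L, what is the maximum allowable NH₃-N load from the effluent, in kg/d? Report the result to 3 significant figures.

Mass balance at the limit: 249.0·0.1400 + 21.60·Cₑ = 270.6·2.1 → Cₑ = 24.69 mg/L.
21.60 L/s = 0.02160 m³/s. Load = 0.02160 m³/s × 24.69 g/m³ × 86 400 s/d = 46.09 kg/d.

46.1 kg/d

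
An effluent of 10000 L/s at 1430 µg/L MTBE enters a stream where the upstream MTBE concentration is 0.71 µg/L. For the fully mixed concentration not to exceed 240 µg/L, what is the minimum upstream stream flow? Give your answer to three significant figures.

49700 L/s

Set C_mix = 240: (Q·0.7100 + 10000·1430) / (Q + 10000) = 240
→ Q = 10000·(1430 − 240)/(240 − 0.7100) = 49730 L/s.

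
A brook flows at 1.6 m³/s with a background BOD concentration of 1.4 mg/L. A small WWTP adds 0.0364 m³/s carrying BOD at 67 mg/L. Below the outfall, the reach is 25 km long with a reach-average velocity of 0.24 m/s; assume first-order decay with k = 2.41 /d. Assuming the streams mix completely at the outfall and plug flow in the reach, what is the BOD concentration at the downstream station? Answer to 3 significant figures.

Mixed concentration C = ΣQC/ΣQ = (1.600·1.400 + 0.03640·67.00) / 1.636 = 4.679/1.636 = 2.859 mg/L.
Travel time t = 25·1000 / 0.24 = 104200 s = 28.94 h.
Decay over the reach: 2.859·exp(−kt) = 2.859·0.05472 = 0.1564 mg/L.

0.156 mg/L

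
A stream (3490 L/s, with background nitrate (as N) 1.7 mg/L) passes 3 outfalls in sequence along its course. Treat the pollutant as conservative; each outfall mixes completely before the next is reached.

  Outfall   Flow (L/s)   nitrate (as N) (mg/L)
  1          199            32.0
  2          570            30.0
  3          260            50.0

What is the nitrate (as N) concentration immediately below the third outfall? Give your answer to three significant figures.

After outfall 1: Q = 3490 + 199.0 = 3689 L/s; C = (3490·1.700 + 199.0·32.00)/3689 = 3.335 mg/L.
After outfall 2: Q = 3689 + 570.0 = 4259 L/s; C = (3689·3.335 + 570.0·30.00)/4259 = 6.903 mg/L.
After outfall 3: Q = 4259 + 260.0 = 4519 L/s; C = (4259·6.903 + 260.0·50.00)/4519 = 9.383 mg/L.

9.38 mg/L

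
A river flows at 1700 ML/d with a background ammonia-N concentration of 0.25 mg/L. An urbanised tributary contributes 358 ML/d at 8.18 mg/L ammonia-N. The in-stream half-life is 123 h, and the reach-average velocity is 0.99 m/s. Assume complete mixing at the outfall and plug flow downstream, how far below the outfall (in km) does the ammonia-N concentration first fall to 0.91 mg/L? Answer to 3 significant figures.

368 km

Mixed concentration C = ΣQC/ΣQ = (1700·0.2500 + 358.0·8.180) / 2058 = 3353/2058 = 1.629 mg/L.
Half-life 123 h → k = ln 2 / 123 = 0.005635 h⁻¹ = 0.1352 d⁻¹.
Set 1.629·exp(−k·t) = 0.91 → t = ln(1.629/0.91)/k = 372200 s = 103.4 h.
Distance = v·t = 0.99·372200 = 368400 m = 368.4 km.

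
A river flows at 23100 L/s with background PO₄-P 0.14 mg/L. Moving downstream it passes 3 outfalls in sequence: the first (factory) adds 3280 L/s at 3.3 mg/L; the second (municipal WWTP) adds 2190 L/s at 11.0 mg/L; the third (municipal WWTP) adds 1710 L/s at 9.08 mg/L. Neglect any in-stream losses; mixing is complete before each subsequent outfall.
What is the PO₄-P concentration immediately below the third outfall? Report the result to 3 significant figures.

1.77 mg/L

Below outfall 1: Q → 26380 L/s, C = (23100·0.1400 + 3280·3.300)/26380 = 0.5329 mg/L.
Below outfall 2: Q → 28570 L/s, C = (26380·0.5329 + 2190·11.00)/28570 = 1.335 mg/L.
Below outfall 3: Q → 30280 L/s, C = (28570·1.335 + 1710·9.080)/30280 = 1.773 mg/L.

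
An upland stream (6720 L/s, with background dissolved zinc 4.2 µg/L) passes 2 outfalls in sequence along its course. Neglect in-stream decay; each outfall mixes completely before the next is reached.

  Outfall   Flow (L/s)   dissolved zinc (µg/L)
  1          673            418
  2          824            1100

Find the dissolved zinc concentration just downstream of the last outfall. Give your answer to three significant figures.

Outfall 1: combined Q = 7393 L/s; C = (6720·4.200 + 673.0·418.0)/7393 = 41.87 µg/L.
Outfall 2: combined Q = 8217 L/s; C = (7393·41.87 + 824.0·1100)/8217 = 148.0 µg/L.

148 µg/L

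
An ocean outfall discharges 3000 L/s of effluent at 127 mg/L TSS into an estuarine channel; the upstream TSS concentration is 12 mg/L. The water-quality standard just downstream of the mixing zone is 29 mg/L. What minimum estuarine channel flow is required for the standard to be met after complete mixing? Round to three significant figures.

17300 L/s

Set C_mix = 29: (Q·12.00 + 3000·127.0) / (Q + 3000) = 29
→ Q = 3000·(127.0 − 29)/(29 − 12.00) = 17290 L/s.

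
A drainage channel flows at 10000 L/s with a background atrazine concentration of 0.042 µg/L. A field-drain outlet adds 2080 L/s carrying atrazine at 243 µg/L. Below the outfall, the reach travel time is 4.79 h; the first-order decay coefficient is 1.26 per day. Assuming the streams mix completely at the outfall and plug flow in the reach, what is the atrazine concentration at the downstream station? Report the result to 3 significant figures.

32.6 µg/L

After mixing, C = (10000·0.04200 + 2080·243.0) / 12080 = 505900/12080 = 41.88 µg/L.
First-order decay: C = 41.88·exp(−k·t) = 41.88·0.7777 = 32.56 µg/L.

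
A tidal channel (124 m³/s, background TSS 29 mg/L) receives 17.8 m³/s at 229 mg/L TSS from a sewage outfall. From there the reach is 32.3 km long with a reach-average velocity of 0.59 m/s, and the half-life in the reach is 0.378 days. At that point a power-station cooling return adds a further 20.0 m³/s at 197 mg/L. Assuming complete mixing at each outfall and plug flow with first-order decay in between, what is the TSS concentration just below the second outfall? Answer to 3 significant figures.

39.2 mg/L

Flow-weighted average: C = (124.0·29.00 + 17.80·229.0) / 141.8 = 7672/141.8 = 54.11 mg/L; combined flow 141.8 m³/s.
Travel time t = 32.3·1000 / 0.59 = 54750 s = 15.21 h.
Half-life 0.378 d → k = ln 2 / 0.378 = 1.834 d⁻¹.
After decay, C = 54.11 × e^(−kt) = 54.11 × 0.3129 = 16.93 mg/L.
At the second outfall, C = (141.8·16.93 + 20.00·197.0) / (141.8 + 20.00) = 39.19 mg/L.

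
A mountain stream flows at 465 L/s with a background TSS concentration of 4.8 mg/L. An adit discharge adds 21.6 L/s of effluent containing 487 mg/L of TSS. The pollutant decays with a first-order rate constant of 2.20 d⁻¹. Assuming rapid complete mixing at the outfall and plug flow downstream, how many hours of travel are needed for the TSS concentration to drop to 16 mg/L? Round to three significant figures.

5.38 h

Mass balance: C = (465.0·4.800 + 21.60·487.0) / 486.6 = 12750/486.6 = 26.20 mg/L.
26.20·exp(−k·t) = 16 → t = ln(26.20/16)/k = 19380 s = 5.382 h.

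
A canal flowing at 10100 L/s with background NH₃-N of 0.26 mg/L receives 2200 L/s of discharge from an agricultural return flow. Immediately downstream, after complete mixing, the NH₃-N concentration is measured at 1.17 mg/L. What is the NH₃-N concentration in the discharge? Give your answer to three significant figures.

Mass balance: 10100·0.2600 + 2200·Cₑ = 12300·1.170
→ Cₑ = (12300·1.170 − 10100·0.2600) / 2200 = 5.348 mg/L.

5.35 mg/L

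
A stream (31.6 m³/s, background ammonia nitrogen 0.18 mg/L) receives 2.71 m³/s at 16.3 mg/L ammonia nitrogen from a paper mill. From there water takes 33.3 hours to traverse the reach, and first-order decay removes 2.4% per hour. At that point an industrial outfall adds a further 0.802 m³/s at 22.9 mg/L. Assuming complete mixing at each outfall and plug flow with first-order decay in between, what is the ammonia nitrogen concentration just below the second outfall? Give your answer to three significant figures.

1.16 mg/L

Flow-weighted average: C = (31.60·0.1800 + 2.710·16.30) / 34.31 = 49.86/34.31 = 1.453 mg/L; combined flow 34.31 m³/s.
2.4%/h lost → k = −ln(1 − 0.024) = 0.02429 h⁻¹.
Decay over the reach: 1.453·exp(−kt) = 1.453·0.4453 = 0.6472 mg/L.
Second outfall: C = (34.31·0.6472 + 0.8020·22.90)/35.11 = 1.155 mg/L.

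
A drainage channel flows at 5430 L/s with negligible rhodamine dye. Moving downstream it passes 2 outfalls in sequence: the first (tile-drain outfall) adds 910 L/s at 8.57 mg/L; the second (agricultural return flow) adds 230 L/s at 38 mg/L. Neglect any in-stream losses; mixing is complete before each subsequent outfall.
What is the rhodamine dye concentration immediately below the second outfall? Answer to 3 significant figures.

2.52 mg/L

After outfall 1: Q = 5430 + 910.0 = 6340 L/s; C = (5430·0 + 910.0·8.570)/6340 = 1.230 mg/L.
After outfall 2: Q = 6340 + 230.0 = 6570 L/s; C = (6340·1.230 + 230.0·38.00)/6570 = 2.517 mg/L.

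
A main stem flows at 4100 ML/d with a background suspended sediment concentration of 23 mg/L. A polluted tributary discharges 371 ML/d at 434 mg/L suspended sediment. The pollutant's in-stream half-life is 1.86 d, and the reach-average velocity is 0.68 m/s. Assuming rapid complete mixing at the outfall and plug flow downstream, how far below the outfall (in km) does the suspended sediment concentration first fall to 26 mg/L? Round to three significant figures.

124 km

After mixing, C = (4100·23.00 + 371.0·434.0) / 4471 = 255300/4471 = 57.10 mg/L.
Half-life 1.86 d → k = ln 2 / 1.86 = 0.3727 d⁻¹.
Set 57.10·exp(−k·t) = 26 → t = ln(57.10/26)/k = 182400 s = 50.67 h.
Distance = v·t = 0.68·182400 = 124000 m = 124.0 km.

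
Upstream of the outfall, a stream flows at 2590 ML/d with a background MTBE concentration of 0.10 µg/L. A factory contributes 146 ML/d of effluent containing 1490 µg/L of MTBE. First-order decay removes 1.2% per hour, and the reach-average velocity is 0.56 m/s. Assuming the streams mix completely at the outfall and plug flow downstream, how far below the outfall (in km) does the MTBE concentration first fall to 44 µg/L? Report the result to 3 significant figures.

99.0 km

Flow-weighted average: C = (2590·0.1000 + 146.0·1490) / 2736 = 217800/2736 = 79.60 µg/L.
1.2%/h lost → k = −ln(1 − 0.012) = 0.01207 h⁻¹.
Set 79.60·exp(−k·t) = 44 → t = ln(79.60/44)/k = 176800 s = 49.11 h.
Distance = v·t = 0.56·176800 = 99010 m = 99.01 km.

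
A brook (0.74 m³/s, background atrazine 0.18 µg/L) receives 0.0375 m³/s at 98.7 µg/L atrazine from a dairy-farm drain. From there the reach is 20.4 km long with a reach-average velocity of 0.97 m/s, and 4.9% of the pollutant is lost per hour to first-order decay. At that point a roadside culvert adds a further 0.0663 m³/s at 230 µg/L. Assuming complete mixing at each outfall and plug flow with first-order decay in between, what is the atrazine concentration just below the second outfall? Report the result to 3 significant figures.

21.5 µg/L

Mass balance: C = (0.7400·0.1800 + 0.03750·98.70) / 0.7775 = 3.834/0.7775 = 4.932 µg/L; combined flow 0.7775 m³/s.
Travel time t = 20.4·1000 / 0.97 = 21030 s = 5.842 h.
4.9%/h lost → k = −ln(1 − 0.049) = 0.05024 h⁻¹.
Decay over the reach: 4.932·exp(−kt) = 4.932·0.7456 = 3.677 µg/L.
At the second outfall, C = (0.7775·3.677 + 0.06630·230.0) / (0.7775 + 0.06630) = 21.46 µg/L.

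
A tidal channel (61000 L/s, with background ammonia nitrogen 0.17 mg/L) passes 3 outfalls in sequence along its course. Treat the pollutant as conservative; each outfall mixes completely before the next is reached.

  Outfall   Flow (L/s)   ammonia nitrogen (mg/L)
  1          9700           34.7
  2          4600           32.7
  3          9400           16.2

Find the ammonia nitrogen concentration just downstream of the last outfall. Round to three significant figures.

After outfall 1: Q = 61000 + 9700 = 70700 L/s; C = (61000·0.1700 + 9700·34.70)/70700 = 4.907 mg/L.
After outfall 2: Q = 70700 + 4600 = 75300 L/s; C = (70700·4.907 + 4600·32.70)/75300 = 6.605 mg/L.
After outfall 3: Q = 75300 + 9400 = 84700 L/s; C = (75300·6.605 + 9400·16.20)/84700 = 7.670 mg/L.

7.67 mg/L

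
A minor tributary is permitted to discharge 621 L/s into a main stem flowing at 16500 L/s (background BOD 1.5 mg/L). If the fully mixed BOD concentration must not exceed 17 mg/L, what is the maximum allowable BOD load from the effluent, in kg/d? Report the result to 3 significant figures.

Mass balance at the limit: 16500·1.500 + 621.0·Cₑ = 17120·17 → Cₑ = 428.8 mg/L.
621.0 L/s = 0.6210 m³/s. Load = 0.6210 m³/s × 428.8 g/m³ × 86 400 s/d = 23010 kg/d.

23000 kg/d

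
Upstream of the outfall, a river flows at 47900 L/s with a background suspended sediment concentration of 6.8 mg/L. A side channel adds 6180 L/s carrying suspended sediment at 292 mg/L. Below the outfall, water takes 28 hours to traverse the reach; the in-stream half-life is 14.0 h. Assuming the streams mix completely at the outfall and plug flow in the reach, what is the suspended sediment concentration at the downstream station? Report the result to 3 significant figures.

9.85 mg/L

After mixing, C = (47900·6.800 + 6180·292.0) / 54080 = 2130000/54080 = 39.39 mg/L.
Half-life 14.0 h → k = ln 2 / 14.0 = 0.04951 h⁻¹ = 1.188 d⁻¹.
First-order decay: C = 39.39·exp(−k·t) = 39.39·0.2500 = 9.848 mg/L.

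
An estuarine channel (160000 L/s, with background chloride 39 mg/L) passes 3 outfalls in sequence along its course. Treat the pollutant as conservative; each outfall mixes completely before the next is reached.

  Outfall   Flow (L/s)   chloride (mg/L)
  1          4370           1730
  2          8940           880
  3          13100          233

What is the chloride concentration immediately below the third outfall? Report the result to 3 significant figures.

133 mg/L

Outfall 1: combined Q = 164400 L/s; C = (160000·39.00 + 4370·1730)/164400 = 83.96 mg/L.
Outfall 2: combined Q = 173300 L/s; C = (164400·83.96 + 8940·880.0)/173300 = 125.0 mg/L.
Outfall 3: combined Q = 186400 L/s; C = (173300·125.0 + 13100·233.0)/186400 = 132.6 mg/L.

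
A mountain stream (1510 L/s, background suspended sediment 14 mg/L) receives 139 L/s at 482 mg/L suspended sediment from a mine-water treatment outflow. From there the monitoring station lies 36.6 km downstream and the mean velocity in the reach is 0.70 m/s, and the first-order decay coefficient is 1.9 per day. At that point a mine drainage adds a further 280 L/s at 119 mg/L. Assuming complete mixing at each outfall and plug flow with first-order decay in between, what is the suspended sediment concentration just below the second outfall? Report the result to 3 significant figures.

31.7 mg/L

Mass balance: C = (1510·14.00 + 139.0·482.0) / 1649 = 88140/1649 = 53.45 mg/L; combined flow 1649 L/s.
Travel time t = 36.6·1000 / 0.70 = 52290 s = 14.52 h.
After decay, C = 53.45 × e^(−kt) = 53.45 × 0.3167 = 16.93 mg/L.
At the second outfall, C = (1649·16.93 + 280.0·119.0) / (1649 + 280.0) = 31.74 mg/L.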